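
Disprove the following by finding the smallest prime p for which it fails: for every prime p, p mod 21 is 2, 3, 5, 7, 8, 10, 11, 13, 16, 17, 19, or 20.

p = 43

We need the least prime p for which the claim fails.
For p = 2, 3, 5, 7, …, 31, 37, 41 the conclusion holds.
p = 43: 43 mod 21 = 1 — not in {2, 3, 5, 7, 8, 10, 11, 13, 16, 17, 19, 20}.
Thus p = 43 disproves the claim, and no smaller p works.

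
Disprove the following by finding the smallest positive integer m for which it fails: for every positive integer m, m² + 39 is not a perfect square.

Check each positive integer m in order until m² + 39 is a perfect square.
m = 1: 1² + 39 = 40, not a perfect square.
m = 2: 2² + 39 = 43, not a perfect square.
m = 3: 3² + 39 = 48, not a perfect square.
m = 4: 4² + 39 = 55, not a perfect square.
m = 5: 5² + 39 = 64 = 8², a perfect square.
So m = 5 is the smallest counterexample.

m = 5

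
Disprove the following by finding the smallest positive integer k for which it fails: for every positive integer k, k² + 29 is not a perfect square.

k = 14

A counterexample is any positive integer k such that k² + 29 is a perfect square; we check each in order.
The first 13 eligible values, up to k = 13, all satisfy the conclusion.
k = 14: 14² + 29 = 225 = 15², a perfect square.
Hence k = 14 is a counterexample.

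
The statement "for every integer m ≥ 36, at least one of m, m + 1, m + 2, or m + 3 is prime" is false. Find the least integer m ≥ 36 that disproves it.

m = 48

Check each integer m ≥ 36 in order until m, m + 1, m + 2, m + 3 are all composite.
For m = 36, 37, 38, 39, …, 45, 46, 47 the conclusion holds.
m = 48: 48 = 2 × 24; 49 = 7 × 7; 50 = 2 × 25; 51 = 3 × 17 — all composite.
Hence m = 48 is a counterexample.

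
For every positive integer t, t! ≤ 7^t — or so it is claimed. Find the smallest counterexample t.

t = 17

We need the least positive integer t for which t! > 7^t.
For t = 1, 2, 3, 4, …, 14, 15, 16 the conclusion holds.
t = 17: t! = 355687428096000 and 7^t = 232630513987207, so 355687428096000 > 232630513987207.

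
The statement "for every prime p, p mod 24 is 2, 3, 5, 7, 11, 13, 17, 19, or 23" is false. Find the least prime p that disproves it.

We need the least prime p for which the claim fails.
The first 20 eligible values, up to p = 71, all satisfy the conclusion.
p = 73: 73 mod 24 = 1 — not in {2, 3, 5, 7, 11, 13, 17, 19, 23}.
So p = 73 is the smallest counterexample.

p = 73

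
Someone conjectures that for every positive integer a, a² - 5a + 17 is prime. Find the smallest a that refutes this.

A counterexample is any positive integer a such that a² - 5a + 17 is not prime; we check each in order.
For a = 1, 2, 3, 4, …, 10, 11, 12 the conclusion holds.
a = 13: a² - 5a + 17 = 121 = 11 × 11, composite.
So a = 13 is the smallest counterexample.

a = 13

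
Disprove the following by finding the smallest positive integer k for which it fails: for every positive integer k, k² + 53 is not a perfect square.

k = 26

The first 25 eligible values, up to k = 25, all satisfy the conclusion.
k = 26: 26² + 53 = 729 = 27², a perfect square.
Thus k = 26 disproves the claim, and no smaller k works.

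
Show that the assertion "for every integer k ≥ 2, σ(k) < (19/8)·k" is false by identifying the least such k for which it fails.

k = 24

Check each integer k ≥ 2 in order until the claim fails.
For k = 2, 3, 4, 5, …, 21, 22, 23 the conclusion holds.
k = 24: σ(24) = 60; 60 ≥ 57.
Thus k = 24 disproves the claim, and no smaller k works.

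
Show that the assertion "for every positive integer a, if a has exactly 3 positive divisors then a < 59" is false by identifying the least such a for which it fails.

a = 121

We need the least positive integer a for which a has exactly 3 positive divisors but the claim fails.
For a = 4, 9, 25, 49 the conclusion holds.
a = 121: τ(121) = 3; 121 ≥ 59.
Hence a = 121 is a counterexample.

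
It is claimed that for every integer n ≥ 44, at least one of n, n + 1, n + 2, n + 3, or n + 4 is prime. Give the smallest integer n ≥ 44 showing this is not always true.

We need the least integer n ≥ 44 for which n, n + 1, n + 2, n + 3, n + 4 are all composite.
The first 4 eligible values, up to n = 47, all satisfy the conclusion.
n = 48: 48 = 2 × 24; 49 = 7 × 7; 50 = 2 × 25; 51 = 3 × 17; 52 = 2 × 26 — all composite.
Thus n = 48 disproves the claim, and no smaller n works.

n = 48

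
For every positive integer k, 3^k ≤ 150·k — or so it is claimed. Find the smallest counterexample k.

Check each positive integer k in order until 3^k > 150·k.
For k = 1, 2, 3, 4, 5, 6 the conclusion holds.
k = 7: 3^k = 2187 and 150·k = 1050, so 2187 > 1050.
Hence k = 7 is a counterexample.

k = 7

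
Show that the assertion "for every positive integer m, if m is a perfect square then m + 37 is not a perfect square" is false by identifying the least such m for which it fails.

We need the least positive integer m for which m is a perfect square but m + 37 is a perfect square.
For m = 1, 4, 9, 16, …, 225, 256, 289 the conclusion holds.
m = 324: 324 = 18² and 324 + 37 = 361 = 19².
So m = 324 is the smallest counterexample.

m = 324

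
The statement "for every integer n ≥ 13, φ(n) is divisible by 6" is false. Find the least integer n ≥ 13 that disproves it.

n = 13: φ(13) = 12; 12 mod 6 = 0.
n = 14: φ(14) = 6; 6 mod 6 = 0.
n = 15: φ(15) = 8; 8 mod 6 = 2.

n = 15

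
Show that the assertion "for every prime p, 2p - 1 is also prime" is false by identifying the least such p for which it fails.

A counterexample is any prime p such that 2p - 1 is not prime; we check each in order.
For p = 2, 3 the conclusion holds.
p = 5: 2p - 1 = 9 = 3 × 3, not prime.

p = 5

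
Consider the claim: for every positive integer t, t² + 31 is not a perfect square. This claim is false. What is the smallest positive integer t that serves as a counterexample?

t = 15

We need the least positive integer t for which t² + 31 is a perfect square.
For t = 1, 2, 3, 4, …, 12, 13, 14 the conclusion holds.
t = 15: 15² + 31 = 256 = 16², a perfect square.
So t = 15 is the smallest counterexample.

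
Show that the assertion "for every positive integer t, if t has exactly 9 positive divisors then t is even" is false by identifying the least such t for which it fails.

We need the least positive integer t for which t has exactly 9 positive divisors but t is odd.
t = 36: divisors of 36: 9 divisors; 36 is even.
t = 100: divisors of 100: 9 divisors; 100 is even.
t = 196: divisors of 196: 9 divisors; 196 is even.
t = 225: divisors of 225: 9 divisors; 225 is odd.
Hence t = 225 is a counterexample.

t = 225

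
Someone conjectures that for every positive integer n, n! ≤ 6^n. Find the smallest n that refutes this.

n = 14

We need the least positive integer n for which n! > 6^n.
The first 13 eligible values, up to n = 13, all satisfy the conclusion.
n = 14: n! = 87178291200 and 6^n = 78364164096, so 87178291200 > 78364164096.
So n = 14 is the smallest counterexample.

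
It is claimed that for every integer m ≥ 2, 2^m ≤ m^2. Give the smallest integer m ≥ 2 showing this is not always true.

A counterexample is any integer m ≥ 2 such that 2^m > m^2; we check each in order.
m = 2: 2^m = 4 and m^2 = 4, so 4 ≤ 4.
m = 3: 2^m = 8 and m^2 = 9, so 8 ≤ 9.
m = 4: 2^m = 16 and m^2 = 16, so 16 ≤ 16.
m = 5: 2^m = 32 and m^2 = 25, so 32 > 25.

m = 5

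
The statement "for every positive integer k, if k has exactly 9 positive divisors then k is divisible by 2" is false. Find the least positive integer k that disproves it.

k = 225

We need the least positive integer k for which k has exactly 9 positive divisors but k is not divisible by 2.
For k = 36, 100, 196 the conclusion holds.
k = 225: τ(225) = 9; 225 mod 2 = 1.
So k = 225 is the smallest counterexample.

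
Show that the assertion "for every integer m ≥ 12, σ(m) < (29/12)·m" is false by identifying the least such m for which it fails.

m = 24

We need the least integer m ≥ 12 for which the claim fails.
For m = 12, 13, 14, 15, …, 21, 22, 23 the conclusion holds.
m = 24: σ(24) = 60; 60 ≥ 58.
Hence m = 24 is a counterexample.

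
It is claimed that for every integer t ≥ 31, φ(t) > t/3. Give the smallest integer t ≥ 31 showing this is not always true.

t = 36

Check each integer t ≥ 31 in order until the claim fails.
For t = 31, 32, 33, 34, 35 the conclusion holds.
t = 36: φ(36) = 12 and 36/3 = 12, so φ(36) ≤ 36/3.
Hence t = 36 is a counterexample.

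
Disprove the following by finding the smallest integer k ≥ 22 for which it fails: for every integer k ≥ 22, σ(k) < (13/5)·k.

k = 60

For k = 22, 23, 24, 25, …, 57, 58, 59 the conclusion holds.
k = 60: σ(60) = 168; 168 ≥ 156.
Thus k = 60 disproves the claim, and no smaller k works.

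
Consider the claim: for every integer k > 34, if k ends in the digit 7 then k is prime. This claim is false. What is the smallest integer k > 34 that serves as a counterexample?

A counterexample is any integer k > 34 such that k ends in the digit 7 but k is not prime; we check each in order.
For k = 37, 47 the conclusion holds.
k = 57: 57 ends in 7; 57 = 3 × 19, composite.

k = 57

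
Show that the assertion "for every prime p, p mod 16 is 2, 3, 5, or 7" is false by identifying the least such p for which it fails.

p = 11

We need the least prime p for which the claim fails.
p = 2: 2 mod 16 = 2.
p = 3: 3 mod 16 = 3.
p = 5: 5 mod 16 = 5.
p = 7: 7 mod 16 = 7.
p = 11: 11 mod 16 = 11 — not in {2, 3, 5, 7}.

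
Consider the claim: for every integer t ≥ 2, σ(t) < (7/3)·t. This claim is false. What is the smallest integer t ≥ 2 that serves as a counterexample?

t = 12

For t = 2, 3, 4, 5, 6, 7, 8, 9, 10, 11 the conclusion holds.
t = 12: σ(12) = 28; 28 ≥ 28.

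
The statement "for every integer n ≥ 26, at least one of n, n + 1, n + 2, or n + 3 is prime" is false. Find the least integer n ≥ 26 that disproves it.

n = 32

n = 26: 29 is prime.
n = 27: 29 is prime.
n = 28: 29 is prime.
n = 29: 29 is prime.
n = 30: 31 is prime.
n = 31: 31 is prime.
n = 32: 32 = 2 × 16; 33 = 3 × 11; 34 = 2 × 17; 35 = 5 × 7 — all composite.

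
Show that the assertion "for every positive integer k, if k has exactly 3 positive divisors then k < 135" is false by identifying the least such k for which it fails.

k = 169

The first 5 eligible values, up to k = 121, all satisfy the conclusion.
k = 169: τ(169) = 3; 169 ≥ 135.
Thus k = 169 disproves the claim, and no smaller k works.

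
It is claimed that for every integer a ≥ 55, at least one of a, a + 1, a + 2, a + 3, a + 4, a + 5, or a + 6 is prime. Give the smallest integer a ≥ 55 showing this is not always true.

a = 90

For a = 55, 56, 57, 58, …, 87, 88, 89 the conclusion holds.
a = 90: 90 = 2 × 45; 91 = 7 × 13; 92 = 2 × 46; 93 = 3 × 31; 94 = 2 × 47; 95 = 5 × 19; 96 = 2 × 48 — all composite.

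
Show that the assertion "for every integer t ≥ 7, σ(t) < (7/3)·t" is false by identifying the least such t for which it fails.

t = 12

Check each integer t ≥ 7 in order until the claim fails.
The first 5 eligible values, up to t = 11, all satisfy the conclusion.
t = 12: σ(12) = 28; 28 ≥ 28.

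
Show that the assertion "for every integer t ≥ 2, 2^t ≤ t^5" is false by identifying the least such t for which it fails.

We need the least integer t ≥ 2 for which 2^t > t^5.
For t = 2, 3, 4, 5, …, 20, 21, 22 the conclusion holds.
t = 23: 2^t = 8388608 and t^5 = 6436343, so 8388608 > 6436343.

t = 23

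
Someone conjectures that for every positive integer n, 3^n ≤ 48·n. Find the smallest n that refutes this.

A counterexample is any positive integer n such that 3^n > 48·n; we check each in order.
For n = 1, 2, 3, 4 the conclusion holds.
n = 5: 3^n = 243 and 48·n = 240, so 243 > 240.

n = 5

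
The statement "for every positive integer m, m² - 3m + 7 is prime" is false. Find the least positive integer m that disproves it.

m = 6

The first 5 eligible values, up to m = 5, all satisfy the conclusion.
m = 6: m² - 3m + 7 = 25 = 5 × 5, composite.
Hence m = 6 is a counterexample.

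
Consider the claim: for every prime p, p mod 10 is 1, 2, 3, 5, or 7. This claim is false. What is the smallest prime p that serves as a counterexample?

p = 19

We need the least prime p for which the claim fails.
The first 7 eligible values, up to p = 17, all satisfy the conclusion.
p = 19: 19 mod 10 = 9 — not in {1, 2, 3, 5, 7}.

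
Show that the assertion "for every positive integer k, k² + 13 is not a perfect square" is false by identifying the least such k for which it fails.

We need the least positive integer k for which k² + 13 is a perfect square.
The first 5 eligible values, up to k = 5, all satisfy the conclusion.
k = 6: 6² + 13 = 49 = 7², a perfect square.
So k = 6 is the smallest counterexample.

k = 6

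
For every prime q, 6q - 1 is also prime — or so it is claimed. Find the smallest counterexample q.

We need the least prime q for which 6q - 1 is not prime.
The first 4 eligible values, up to q = 7, all satisfy the conclusion.
q = 11: 6q - 1 = 65 = 5 × 13, not prime.
So q = 11 is the smallest counterexample.

q = 11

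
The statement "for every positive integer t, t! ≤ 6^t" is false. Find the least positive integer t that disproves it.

For t = 1, 2, 3, 4, …, 11, 12, 13 the conclusion holds.
t = 14: t! = 87178291200 and 6^t = 78364164096, so 87178291200 > 78364164096.

t = 14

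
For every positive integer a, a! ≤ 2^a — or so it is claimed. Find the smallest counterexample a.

a = 4

A counterexample is any positive integer a such that a! > 2^a; we check each in order.
a = 1: a! = 1 and 2^a = 2, so 1 ≤ 2.
a = 2: a! = 2 and 2^a = 4, so 2 ≤ 4.
a = 3: a! = 6 and 2^a = 8, so 6 ≤ 8.
a = 4: a! = 24 and 2^a = 16, so 24 > 16.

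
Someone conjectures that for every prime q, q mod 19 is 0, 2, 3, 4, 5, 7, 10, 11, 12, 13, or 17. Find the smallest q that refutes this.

For q = 2, 3, 5, 7, …, 23, 29, 31 the conclusion holds.
q = 37: 37 mod 19 = 18 — not in {0, 2, 3, 4, 5, 7, 10, 11, 12, 13, 17}.

q = 37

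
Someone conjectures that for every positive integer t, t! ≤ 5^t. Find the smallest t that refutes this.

t = 12

Check each positive integer t in order until t! > 5^t.
The first 11 eligible values, up to t = 11, all satisfy the conclusion.
t = 12: t! = 479001600 and 5^t = 244140625, so 479001600 > 244140625.
Thus t = 12 disproves the claim, and no smaller t works.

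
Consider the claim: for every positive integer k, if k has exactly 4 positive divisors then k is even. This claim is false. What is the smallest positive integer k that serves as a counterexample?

k = 6: divisors of 6: 1, 2, 3, 6; 6 is even.
k = 8: divisors of 8: 1, 2, 4, 8; 8 is even.
k = 10: divisors of 10: 1, 2, 5, 10; 10 is even.
k = 14: divisors of 14: 1, 2, 7, 14; 14 is even.
k = 15: divisors of 15: 1, 3, 5, 15; 15 is odd.

k = 15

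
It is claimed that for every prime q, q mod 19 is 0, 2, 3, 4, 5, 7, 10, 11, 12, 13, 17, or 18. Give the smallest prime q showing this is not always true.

q = 47

For q = 2, 3, 5, 7, …, 37, 41, 43 the conclusion holds.
q = 47: 47 mod 19 = 9 — not in {0, 2, 3, 4, 5, 7, 10, 11, 12, 13, 17, 18}.
So q = 47 is the smallest counterexample.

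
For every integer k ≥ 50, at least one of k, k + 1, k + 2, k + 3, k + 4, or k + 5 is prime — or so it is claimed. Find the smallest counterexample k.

The first 40 eligible values, up to k = 89, all satisfy the conclusion.
k = 90: 90 = 2 × 45; 91 = 7 × 13; 92 = 2 × 46; 93 = 3 × 31; 94 = 2 × 47; 95 = 5 × 19 — all composite.

k = 90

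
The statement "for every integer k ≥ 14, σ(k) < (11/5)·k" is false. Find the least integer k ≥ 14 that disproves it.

k = 24

For k = 14, 15, 16, 17, 18, 19, 20, 21, 22, 23 the conclusion holds.
k = 24: σ(24) = 60; 60 ≥ 264/5.
Thus k = 24 disproves the claim, and no smaller k works.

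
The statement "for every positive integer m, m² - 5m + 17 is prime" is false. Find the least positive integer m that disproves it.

A counterexample is any positive integer m such that m² - 5m + 17 is not prime; we check each in order.
For m = 1, 2, 3, 4, …, 10, 11, 12 the conclusion holds.
m = 13: m² - 5m + 17 = 121 = 11 × 11, composite.
Thus m = 13 disproves the claim, and no smaller m works.

m = 13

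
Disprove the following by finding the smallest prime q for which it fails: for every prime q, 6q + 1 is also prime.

We need the least prime q for which 6q + 1 is not prime.
q = 2: 6q + 1 = 13, prime.
q = 3: 6q + 1 = 19, prime.
q = 5: 6q + 1 = 31, prime.
q = 7: 6q + 1 = 43, prime.
q = 11: 6q + 1 = 67, prime.
q = 13: 6q + 1 = 79, prime.
q = 17: 6q + 1 = 103, prime.
q = 19: 6q + 1 = 115 = 5 × 23, not prime.
Hence q = 19 is a counterexample.

q = 19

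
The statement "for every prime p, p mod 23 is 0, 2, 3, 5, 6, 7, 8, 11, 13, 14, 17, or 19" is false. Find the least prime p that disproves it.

p = 41

We need the least prime p for which the claim fails.
For p = 2, 3, 5, 7, …, 29, 31, 37 the conclusion holds.
p = 41: 41 mod 23 = 18 — not in {0, 2, 3, 5, 6, 7, 8, 11, 13, 14, 17, 19}.
Thus p = 41 disproves the claim, and no smaller p works.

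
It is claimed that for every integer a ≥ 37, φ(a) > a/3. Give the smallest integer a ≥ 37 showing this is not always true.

For a = 37, 38, 39, 40, 41 the conclusion holds.
a = 42: φ(42) = 12 and 42/3 = 14, so φ(42) ≤ 42/3.
Thus a = 42 disproves the claim, and no smaller a works.

a = 42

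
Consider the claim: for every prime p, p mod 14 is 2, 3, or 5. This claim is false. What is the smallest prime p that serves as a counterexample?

p = 2: 2 mod 14 = 2.
p = 3: 3 mod 14 = 3.
p = 5: 5 mod 14 = 5.
p = 7: 7 mod 14 = 7 — not in {2, 3, 5}.
Thus p = 7 disproves the claim, and no smaller p works.

p = 7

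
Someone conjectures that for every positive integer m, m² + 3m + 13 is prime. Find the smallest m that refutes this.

We need the least positive integer m for which m² + 3m + 13 is not prime.
For m = 1, 2, 3, 4, 5, 6, 7, 8 the conclusion holds.
m = 9: m² + 3m + 13 = 121 = 11 × 11, composite.
Hence m = 9 is a counterexample.

m = 9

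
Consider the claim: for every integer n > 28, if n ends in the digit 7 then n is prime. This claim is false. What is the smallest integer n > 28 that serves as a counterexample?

A counterexample is any integer n > 28 such that n ends in the digit 7 but n is not prime; we check each in order.
For n = 37, 47 the conclusion holds.
n = 57: 57 ends in 7; 57 = 3 × 19, composite.
Thus n = 57 disproves the claim, and no smaller n works.

n = 57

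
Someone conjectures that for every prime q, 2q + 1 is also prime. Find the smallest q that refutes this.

q = 7

A counterexample is any prime q such that 2q + 1 is not prime; we check each in order.
q = 2: 2q + 1 = 5, prime.
q = 3: 2q + 1 = 7, prime.
q = 5: 2q + 1 = 11, prime.
q = 7: 2q + 1 = 15 = 3 × 5, not prime.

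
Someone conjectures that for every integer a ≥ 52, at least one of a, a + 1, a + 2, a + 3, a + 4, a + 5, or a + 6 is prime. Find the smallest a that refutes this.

a = 90

We need the least integer a ≥ 52 for which a, a + 1, a + 2, a + 3, a + 4, a + 5, a + 6 are all composite.
The first 38 eligible values, up to a = 89, all satisfy the conclusion.
a = 90: 90 = 2 × 45; 91 = 7 × 13; 92 = 2 × 46; 93 = 3 × 31; 94 = 2 × 47; 95 = 5 × 19; 96 = 2 × 48 — all composite.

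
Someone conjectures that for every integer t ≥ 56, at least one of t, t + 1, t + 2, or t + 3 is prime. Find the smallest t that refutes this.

t = 62

Check each integer t ≥ 56 in order until t, t + 1, t + 2, t + 3 are all composite.
The first 6 eligible values, up to t = 61, all satisfy the conclusion.
t = 62: 62 = 2 × 31; 63 = 3 × 21; 64 = 2 × 32; 65 = 5 × 13 — all composite.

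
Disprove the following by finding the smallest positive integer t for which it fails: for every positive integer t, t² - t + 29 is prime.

t = 1: t² - t + 29 = 29, prime.
t = 2: t² - t + 29 = 31, prime.
t = 3: t² - t + 29 = 35 = 5 × 7, composite.

t = 3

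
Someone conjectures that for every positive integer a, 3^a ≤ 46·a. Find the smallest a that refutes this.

a = 5

a = 1: 3^a = 3 and 46·a = 46, so 3 ≤ 46.
a = 2: 3^a = 9 and 46·a = 92, so 9 ≤ 92.
a = 3: 3^a = 27 and 46·a = 138, so 27 ≤ 138.
a = 4: 3^a = 81 and 46·a = 184, so 81 ≤ 184.
a = 5: 3^a = 243 and 46·a = 230, so 243 > 230.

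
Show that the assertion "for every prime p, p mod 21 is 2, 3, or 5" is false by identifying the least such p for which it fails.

p = 7

Check each prime p in order until the claim fails.
p = 2: 2 mod 21 = 2.
p = 3: 3 mod 21 = 3.
p = 5: 5 mod 21 = 5.
p = 7: 7 mod 21 = 7 — not in {2, 3, 5}.
So p = 7 is the smallest counterexample.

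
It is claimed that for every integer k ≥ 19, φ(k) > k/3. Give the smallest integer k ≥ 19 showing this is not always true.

A counterexample is any integer k ≥ 19 such that the claim fails; we check each in order.
k = 19: φ(19) = 18 and 19/3 = 19/3, so φ(19) > 19/3.
k = 20: φ(20) = 8 and 20/3 = 20/3, so φ(20) > 20/3.
k = 21: φ(21) = 12 and 21/3 = 7, so φ(21) > 21/3.
k = 22: φ(22) = 10 and 22/3 = 22/3, so φ(22) > 22/3.
k = 23: φ(23) = 22 and 23/3 = 23/3, so φ(23) > 23/3.
k = 24: φ(24) = 8 and 24/3 = 8, so φ(24) ≤ 24/3.
Hence k = 24 is a counterexample.

k = 24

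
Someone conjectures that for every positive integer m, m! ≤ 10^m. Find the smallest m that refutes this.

m = 25

We need the least positive integer m for which m! > 10^m.
For m = 1, 2, 3, 4, …, 22, 23, 24 the conclusion holds.
m = 25: m! = 15511210043330985984000000 and 10^m = 10000000000000000000000000, so 15511210043330985984000000 > 10000000000000000000000000.
So m = 25 is the smallest counterexample.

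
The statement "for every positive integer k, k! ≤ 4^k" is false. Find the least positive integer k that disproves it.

k = 9

A counterexample is any positive integer k such that k! > 4^k; we check each in order.
For k = 1, 2, 3, 4, 5, 6, 7, 8 the conclusion holds.
k = 9: k! = 362880 and 4^k = 262144, so 362880 > 262144.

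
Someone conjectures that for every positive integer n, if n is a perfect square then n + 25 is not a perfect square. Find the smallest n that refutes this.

Check each positive integer n in order until n is a perfect square but n + 25 is a perfect square.
For n = 1, 4, 9, 16, …, 81, 100, 121 the conclusion holds.
n = 144: 144 = 12² and 144 + 25 = 169 = 13².
Thus n = 144 disproves the claim, and no smaller n works.

n = 144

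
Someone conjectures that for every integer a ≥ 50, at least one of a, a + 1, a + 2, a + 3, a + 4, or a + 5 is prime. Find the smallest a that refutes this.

Check each integer a ≥ 50 in order until a, a + 1, a + 2, a + 3, a + 4, a + 5 are all composite.
The first 40 eligible values, up to a = 89, all satisfy the conclusion.
a = 90: 90 = 2 × 45; 91 = 7 × 13; 92 = 2 × 46; 93 = 3 × 31; 94 = 2 × 47; 95 = 5 × 19 — all composite.
Thus a = 90 disproves the claim, and no smaller a works.

a = 90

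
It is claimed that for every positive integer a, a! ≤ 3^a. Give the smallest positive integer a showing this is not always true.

a = 7

A counterexample is any positive integer a such that a! > 3^a; we check each in order.
For a = 1, 2, 3, 4, 5, 6 the conclusion holds.
a = 7: a! = 5040 and 3^a = 2187, so 5040 > 2187.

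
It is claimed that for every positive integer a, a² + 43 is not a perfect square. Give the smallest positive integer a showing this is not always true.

a = 21

A counterexample is any positive integer a such that a² + 43 is a perfect square; we check each in order.
For a = 1, 2, 3, 4, …, 18, 19, 20 the conclusion holds.
a = 21: 21² + 43 = 484 = 22², a perfect square.
So a = 21 is the smallest counterexample.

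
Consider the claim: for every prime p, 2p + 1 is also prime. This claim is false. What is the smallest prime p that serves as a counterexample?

A counterexample is any prime p such that 2p + 1 is not prime; we check each in order.
p = 2: 2p + 1 = 5, prime.
p = 3: 2p + 1 = 7, prime.
p = 5: 2p + 1 = 11, prime.
p = 7: 2p + 1 = 15 = 3 × 5, not prime.
Thus p = 7 disproves the claim, and no smaller p works.

p = 7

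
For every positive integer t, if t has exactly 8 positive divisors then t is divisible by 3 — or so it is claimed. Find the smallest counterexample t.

t = 40

A counterexample is any positive integer t such that t has exactly 8 positive divisors but t is not divisible by 3; we check each in order.
For t = 24, 30 the conclusion holds.
t = 40: τ(40) = 8; 40 mod 3 = 1.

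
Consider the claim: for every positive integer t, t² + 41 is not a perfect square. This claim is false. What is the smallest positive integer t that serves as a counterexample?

A counterexample is any positive integer t such that t² + 41 is a perfect square; we check each in order.
For t = 1, 2, 3, 4, …, 17, 18, 19 the conclusion holds.
t = 20: 20² + 41 = 441 = 21², a perfect square.
So t = 20 is the smallest counterexample.

t = 20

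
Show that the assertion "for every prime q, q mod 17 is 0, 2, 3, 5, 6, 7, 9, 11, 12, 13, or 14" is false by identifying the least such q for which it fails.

For q = 2, 3, 5, 7, …, 43, 47, 53 the conclusion holds.
q = 59: 59 mod 17 = 8 — not in {0, 2, 3, 5, 6, 7, 9, 11, 12, 13, 14}.
Hence q = 59 is a counterexample.

q = 59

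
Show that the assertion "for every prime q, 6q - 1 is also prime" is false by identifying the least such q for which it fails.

q = 11

For q = 2, 3, 5, 7 the conclusion holds.
q = 11: 6q - 1 = 65 = 5 × 13, not prime.
So q = 11 is the smallest counterexample.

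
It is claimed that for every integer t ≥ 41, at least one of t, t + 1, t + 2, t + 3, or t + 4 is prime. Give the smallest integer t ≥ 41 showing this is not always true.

t = 48

A counterexample is any integer t ≥ 41 such that t, t + 1, t + 2, t + 3, t + 4 are all composite; we check each in order.
For t = 41, 42, 43, 44, 45, 46, 47 the conclusion holds.
t = 48: 48 = 2 × 24; 49 = 7 × 7; 50 = 2 × 25; 51 = 3 × 17; 52 = 2 × 26 — all composite.
Hence t = 48 is a counterexample.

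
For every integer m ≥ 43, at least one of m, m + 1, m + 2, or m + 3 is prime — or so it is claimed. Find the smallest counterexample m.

m = 48

We need the least integer m ≥ 43 for which m, m + 1, m + 2, m + 3 are all composite.
m = 43: 43 is prime.
m = 44: 47 is prime.
m = 45: 47 is prime.
m = 46: 47 is prime.
m = 47: 47 is prime.
m = 48: 48 = 2 × 24; 49 = 7 × 7; 50 = 2 × 25; 51 = 3 × 17 — all composite.
Thus m = 48 disproves the claim, and no smaller m works.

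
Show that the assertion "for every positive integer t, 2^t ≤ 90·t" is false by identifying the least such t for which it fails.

We need the least positive integer t for which 2^t > 90·t.
For t = 1, 2, 3, 4, 5, 6, 7, 8, 9 the conclusion holds.
t = 10: 2^t = 1024 and 90·t = 900, so 1024 > 900.

t = 10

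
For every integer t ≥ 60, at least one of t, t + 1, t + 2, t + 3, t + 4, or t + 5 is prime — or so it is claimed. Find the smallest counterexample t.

t = 90

For t = 60, 61, 62, 63, …, 87, 88, 89 the conclusion holds.
t = 90: 90 = 2 × 45; 91 = 7 × 13; 92 = 2 × 46; 93 = 3 × 31; 94 = 2 × 47; 95 = 5 × 19 — all composite.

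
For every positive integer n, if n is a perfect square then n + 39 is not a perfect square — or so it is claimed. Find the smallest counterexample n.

n = 25

Check each positive integer n in order until n is a perfect square but n + 39 is a perfect square.
The first 4 eligible values, up to n = 16, all satisfy the conclusion.
n = 25: 25 = 5² and 25 + 39 = 64 = 8².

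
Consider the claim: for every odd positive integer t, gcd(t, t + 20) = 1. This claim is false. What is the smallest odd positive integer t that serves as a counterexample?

A counterexample is any odd positive integer t such that gcd(t, t + 20) > 1; we check each in order.
t = 1: gcd(1, 21) = 1.
t = 3: gcd(3, 23) = 1.
t = 5: gcd(5, 25) = 5.
So t = 5 is the smallest counterexample.

t = 5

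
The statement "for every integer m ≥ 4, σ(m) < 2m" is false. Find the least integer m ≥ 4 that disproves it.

m = 6

A counterexample is any integer m ≥ 4 such that the claim fails; we check each in order.
For m = 4, 5 the conclusion holds.
m = 6: σ(6) = 12; 12 ≥ 12.
Hence m = 6 is a counterexample.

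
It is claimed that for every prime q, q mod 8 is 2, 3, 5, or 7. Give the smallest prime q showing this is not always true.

A counterexample is any prime q such that the claim fails; we check each in order.
The first 6 eligible values, up to q = 13, all satisfy the conclusion.
q = 17: 17 mod 8 = 1 — not in {2, 3, 5, 7}.
So q = 17 is the smallest counterexample.

q = 17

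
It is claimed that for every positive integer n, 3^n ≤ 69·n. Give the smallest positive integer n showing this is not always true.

n = 6

A counterexample is any positive integer n such that 3^n > 69·n; we check each in order.
n = 1: 3^n = 3 and 69·n = 69, so 3 ≤ 69.
n = 2: 3^n = 9 and 69·n = 138, so 9 ≤ 138.
n = 3: 3^n = 27 and 69·n = 207, so 27 ≤ 207.
n = 4: 3^n = 81 and 69·n = 276, so 81 ≤ 276.
n = 5: 3^n = 243 and 69·n = 345, so 243 ≤ 345.
n = 6: 3^n = 729 and 69·n = 414, so 729 > 414.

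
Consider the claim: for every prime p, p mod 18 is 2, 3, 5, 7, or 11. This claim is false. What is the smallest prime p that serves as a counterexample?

p = 13

We need the least prime p for which the claim fails.
The first 5 eligible values, up to p = 11, all satisfy the conclusion.
p = 13: 13 mod 18 = 13 — not in {2, 3, 5, 7, 11}.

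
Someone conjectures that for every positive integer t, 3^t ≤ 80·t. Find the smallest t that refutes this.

t = 6

Check each positive integer t in order until 3^t > 80·t.
t = 1: 3^t = 3 and 80·t = 80, so 3 ≤ 80.
t = 2: 3^t = 9 and 80·t = 160, so 9 ≤ 160.
t = 3: 3^t = 27 and 80·t = 240, so 27 ≤ 240.
t = 4: 3^t = 81 and 80·t = 320, so 81 ≤ 320.
t = 5: 3^t = 243 and 80·t = 400, so 243 ≤ 400.
t = 6: 3^t = 729 and 80·t = 480, so 729 > 480.
So t = 6 is the smallest counterexample.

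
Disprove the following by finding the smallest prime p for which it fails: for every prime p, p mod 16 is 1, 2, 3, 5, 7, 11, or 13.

p = 31

Check each prime p in order until the claim fails.
The first 10 eligible values, up to p = 29, all satisfy the conclusion.
p = 31: 31 mod 16 = 15 — not in {1, 2, 3, 5, 7, 11, 13}.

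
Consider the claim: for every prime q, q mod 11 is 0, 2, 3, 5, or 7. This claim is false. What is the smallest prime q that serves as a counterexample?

q = 17

q = 2: 2 mod 11 = 2.
q = 3: 3 mod 11 = 3.
q = 5: 5 mod 11 = 5.
q = 7: 7 mod 11 = 7.
q = 11: 11 mod 11 = 0.
q = 13: 13 mod 11 = 2.
q = 17: 17 mod 11 = 6 — not in {0, 2, 3, 5, 7}.
Thus q = 17 disproves the claim, and no smaller q works.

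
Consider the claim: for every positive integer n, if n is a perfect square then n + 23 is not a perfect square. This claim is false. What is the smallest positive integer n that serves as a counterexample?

n = 121

For n = 1, 4, 9, 16, 25, 36, 49, 64, 81, 100 the conclusion holds.
n = 121: 121 = 11² and 121 + 23 = 144 = 12².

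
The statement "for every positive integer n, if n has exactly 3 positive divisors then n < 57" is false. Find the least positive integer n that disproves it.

n = 121

Check each positive integer n in order until n has exactly 3 positive divisors but the claim fails.
The first 4 eligible values, up to n = 49, all satisfy the conclusion.
n = 121: τ(121) = 3; 121 ≥ 57.
Hence n = 121 is a counterexample.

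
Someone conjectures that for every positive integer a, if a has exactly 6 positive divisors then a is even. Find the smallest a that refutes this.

a = 45

A counterexample is any positive integer a such that a has exactly 6 positive divisors but a is odd; we check each in order.
The first 6 eligible values, up to a = 44, all satisfy the conclusion.
a = 45: divisors of 45: 1, 3, 5, 9, 15, 45; 45 is odd.
Hence a = 45 is a counterexample.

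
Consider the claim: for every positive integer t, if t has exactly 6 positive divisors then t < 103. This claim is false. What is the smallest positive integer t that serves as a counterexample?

t = 116

The first 16 eligible values, up to t = 99, all satisfy the conclusion.
t = 116: τ(116) = 6; 116 ≥ 103.
So t = 116 is the smallest counterexample.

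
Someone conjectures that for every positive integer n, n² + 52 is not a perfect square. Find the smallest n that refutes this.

A counterexample is any positive integer n such that n² + 52 is a perfect square; we check each in order.
For n = 1, 2, 3, 4, …, 9, 10, 11 the conclusion holds.
n = 12: 12² + 52 = 196 = 14², a perfect square.

n = 12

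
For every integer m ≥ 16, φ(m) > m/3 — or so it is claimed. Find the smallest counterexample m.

m = 18

We need the least integer m ≥ 16 for which the claim fails.
For m = 16, 17 the conclusion holds.
m = 18: φ(18) = 6 and 18/3 = 6, so φ(18) ≤ 18/3.
Hence m = 18 is a counterexample.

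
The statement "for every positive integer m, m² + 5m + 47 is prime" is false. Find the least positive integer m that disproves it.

m = 38

We need the least positive integer m for which m² + 5m + 47 is not prime.
The first 37 eligible values, up to m = 37, all satisfy the conclusion.
m = 38: m² + 5m + 47 = 1681 = 41 × 41, composite.
So m = 38 is the smallest counterexample.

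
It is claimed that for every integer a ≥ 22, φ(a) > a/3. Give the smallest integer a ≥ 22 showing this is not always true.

a = 24

Check each integer a ≥ 22 in order until the claim fails.
For a = 22, 23 the conclusion holds.
a = 24: φ(24) = 8 and 24/3 = 8, so φ(24) ≤ 24/3.
Hence a = 24 is a counterexample.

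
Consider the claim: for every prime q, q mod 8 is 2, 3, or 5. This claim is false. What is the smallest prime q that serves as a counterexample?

q = 7

A counterexample is any prime q such that the claim fails; we check each in order.
q = 2: 2 mod 8 = 2.
q = 3: 3 mod 8 = 3.
q = 5: 5 mod 8 = 5.
q = 7: 7 mod 8 = 7 — not in {2, 3, 5}.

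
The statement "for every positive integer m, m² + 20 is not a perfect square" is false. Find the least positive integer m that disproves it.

m = 1: 1² + 20 = 21, not a perfect square.
m = 2: 2² + 20 = 24, not a perfect square.
m = 3: 3² + 20 = 29, not a perfect square.
m = 4: 4² + 20 = 36 = 6², a perfect square.
So m = 4 is the smallest counterexample.

m = 4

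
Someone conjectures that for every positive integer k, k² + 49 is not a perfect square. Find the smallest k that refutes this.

k = 24

A counterexample is any positive integer k such that k² + 49 is a perfect square; we check each in order.
For k = 1, 2, 3, 4, …, 21, 22, 23 the conclusion holds.
k = 24: 24² + 49 = 625 = 25², a perfect square.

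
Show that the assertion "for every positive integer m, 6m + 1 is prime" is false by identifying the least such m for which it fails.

Check each positive integer m in order until 6m + 1 is not prime.
m = 1: 6m + 1 = 7, prime.
m = 2: 6m + 1 = 13, prime.
m = 3: 6m + 1 = 19, prime.
m = 4: 6m + 1 = 25 = 5 × 5, composite.
Hence m = 4 is a counterexample.

m = 4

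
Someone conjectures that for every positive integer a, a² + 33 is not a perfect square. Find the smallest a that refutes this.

a = 4

Check each positive integer a in order until a² + 33 is a perfect square.
For a = 1, 2, 3 the conclusion holds.
a = 4: 4² + 33 = 49 = 7², a perfect square.
So a = 4 is the smallest counterexample.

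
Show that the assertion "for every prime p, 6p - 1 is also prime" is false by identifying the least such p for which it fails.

Check each prime p in order until 6p - 1 is not prime.
The first 4 eligible values, up to p = 7, all satisfy the conclusion.
p = 11: 6p - 1 = 65 = 5 × 13, not prime.
So p = 11 is the smallest counterexample.

p = 11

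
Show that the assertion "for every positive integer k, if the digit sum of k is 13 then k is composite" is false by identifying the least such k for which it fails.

k = 67

k = 49: digit sum 13; 49 is composite.
k = 58: digit sum 13; 58 is composite.
k = 67: digit sum 13; 67 is prime, not composite.
Hence k = 67 is a counterexample.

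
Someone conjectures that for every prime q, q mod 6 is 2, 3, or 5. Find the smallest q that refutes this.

A counterexample is any prime q such that the claim fails; we check each in order.
For q = 2, 3, 5 the conclusion holds.
q = 7: 7 mod 6 = 1 — not in {2, 3, 5}.

q = 7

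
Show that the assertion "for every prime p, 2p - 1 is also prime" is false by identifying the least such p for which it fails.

A counterexample is any prime p such that 2p - 1 is not prime; we check each in order.
For p = 2, 3 the conclusion holds.
p = 5: 2p - 1 = 9 = 3 × 3, not prime.

p = 5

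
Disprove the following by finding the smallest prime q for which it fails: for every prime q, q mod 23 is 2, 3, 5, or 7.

q = 11

For q = 2, 3, 5, 7 the conclusion holds.
q = 11: 11 mod 23 = 11 — not in {2, 3, 5, 7}.
Thus q = 11 disproves the claim, and no smaller q works.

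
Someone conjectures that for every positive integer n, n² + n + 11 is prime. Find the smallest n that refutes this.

A counterexample is any positive integer n such that n² + n + 11 is not prime; we check each in order.
For n = 1, 2, 3, 4, 5, 6, 7, 8, 9 the conclusion holds.
n = 10: n² + n + 11 = 121 = 11 × 11, composite.

n = 10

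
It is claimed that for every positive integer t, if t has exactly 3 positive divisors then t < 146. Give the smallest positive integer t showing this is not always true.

t = 4: τ(4) = 3; 4 < 146.
t = 9: τ(9) = 3; 9 < 146.
t = 25: τ(25) = 3; 25 < 146.
t = 49: τ(49) = 3; 49 < 146.
t = 121: τ(121) = 3; 121 < 146.
t = 169: τ(169) = 3; 169 ≥ 146.
So t = 169 is the smallest counterexample.

t = 169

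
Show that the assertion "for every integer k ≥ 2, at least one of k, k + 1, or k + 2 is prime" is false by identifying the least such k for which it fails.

k = 8

We need the least integer k ≥ 2 for which k, k + 1, k + 2 are all composite.
k = 2: 2 is prime.
k = 3: 3 is prime.
k = 4: 5 is prime.
k = 5: 5 is prime.
k = 6: 7 is prime.
k = 7: 7 is prime.
k = 8: 8 = 2 × 4; 9 = 3 × 3; 10 = 2 × 5 — all composite.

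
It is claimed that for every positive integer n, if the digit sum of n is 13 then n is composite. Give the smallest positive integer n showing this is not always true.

Check each positive integer n in order until the digit sum of n is 13 but n is prime.
For n = 49, 58 the conclusion holds.
n = 67: digit sum 13; 67 is prime, not composite.
Hence n = 67 is a counterexample.

n = 67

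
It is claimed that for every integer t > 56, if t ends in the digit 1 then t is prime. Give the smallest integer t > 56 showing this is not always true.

t = 61: 61 ends in 1 and is prime.
t = 71: 71 ends in 1 and is prime.
t = 81: 81 ends in 1; 81 = 3 × 27, composite.
Hence t = 81 is a counterexample.

t = 81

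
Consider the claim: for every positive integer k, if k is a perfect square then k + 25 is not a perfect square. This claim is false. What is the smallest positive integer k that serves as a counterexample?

We need the least positive integer k for which k is a perfect square but k + 25 is a perfect square.
The first 11 eligible values, up to k = 121, all satisfy the conclusion.
k = 144: 144 = 12² and 144 + 25 = 169 = 13².

k = 144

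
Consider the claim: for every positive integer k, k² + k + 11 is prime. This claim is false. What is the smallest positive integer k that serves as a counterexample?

k = 10

A counterexample is any positive integer k such that k² + k + 11 is not prime; we check each in order.
For k = 1, 2, 3, 4, 5, 6, 7, 8, 9 the conclusion holds.
k = 10: k² + k + 11 = 121 = 11 × 11, composite.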